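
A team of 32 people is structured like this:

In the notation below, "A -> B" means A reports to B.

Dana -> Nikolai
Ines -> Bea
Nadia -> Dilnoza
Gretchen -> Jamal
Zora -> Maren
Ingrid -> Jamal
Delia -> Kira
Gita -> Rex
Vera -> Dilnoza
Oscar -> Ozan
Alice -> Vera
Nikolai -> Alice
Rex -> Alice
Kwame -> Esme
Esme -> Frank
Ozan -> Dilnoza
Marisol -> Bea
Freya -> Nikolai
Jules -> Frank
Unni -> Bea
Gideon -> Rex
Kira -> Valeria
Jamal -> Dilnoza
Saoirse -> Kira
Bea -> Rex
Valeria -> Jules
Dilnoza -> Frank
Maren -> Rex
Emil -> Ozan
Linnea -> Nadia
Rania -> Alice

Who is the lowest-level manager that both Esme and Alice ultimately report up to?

Frank

Esme's chain of managers is Frank. Alice's chain of managers is Vera, Dilnoza, Frank. The first manager that appears in both chains is Frank.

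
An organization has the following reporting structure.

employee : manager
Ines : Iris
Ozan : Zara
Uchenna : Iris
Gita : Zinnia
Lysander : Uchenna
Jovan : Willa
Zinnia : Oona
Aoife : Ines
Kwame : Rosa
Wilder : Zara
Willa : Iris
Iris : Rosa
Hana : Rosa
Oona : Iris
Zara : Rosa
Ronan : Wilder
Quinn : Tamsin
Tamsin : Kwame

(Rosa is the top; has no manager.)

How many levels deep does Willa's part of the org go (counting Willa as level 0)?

The longest chain under Willa runs Willa → Jovan, which is 1 level below Willa.

1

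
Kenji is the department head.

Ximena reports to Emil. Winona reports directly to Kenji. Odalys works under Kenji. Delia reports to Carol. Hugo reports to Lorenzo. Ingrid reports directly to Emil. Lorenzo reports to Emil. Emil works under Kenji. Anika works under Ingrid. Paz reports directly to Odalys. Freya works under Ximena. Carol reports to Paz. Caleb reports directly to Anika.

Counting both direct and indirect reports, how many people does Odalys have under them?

3

Odalys directly manages Paz. Under Paz: Carol, Delia (2). That's 3 in total.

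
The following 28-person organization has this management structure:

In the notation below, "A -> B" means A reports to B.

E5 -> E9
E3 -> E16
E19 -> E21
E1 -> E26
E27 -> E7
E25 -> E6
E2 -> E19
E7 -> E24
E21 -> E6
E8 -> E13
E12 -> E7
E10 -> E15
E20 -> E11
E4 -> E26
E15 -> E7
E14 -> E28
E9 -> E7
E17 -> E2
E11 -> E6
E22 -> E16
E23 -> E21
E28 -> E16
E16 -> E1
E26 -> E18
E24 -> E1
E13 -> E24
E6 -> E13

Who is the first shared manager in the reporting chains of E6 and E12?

E24

E6's chain of managers is E13, E24, E1, E26, E18. E12's chain of managers is E7, E24, E1, E26, E18. The first manager that appears in both chains is E24.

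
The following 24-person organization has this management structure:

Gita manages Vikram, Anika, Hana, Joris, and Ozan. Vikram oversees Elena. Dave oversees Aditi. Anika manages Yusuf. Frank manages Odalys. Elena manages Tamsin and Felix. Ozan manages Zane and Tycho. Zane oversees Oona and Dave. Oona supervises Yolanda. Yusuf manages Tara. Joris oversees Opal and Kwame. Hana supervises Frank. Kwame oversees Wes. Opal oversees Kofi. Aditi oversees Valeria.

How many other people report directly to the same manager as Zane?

1

Zane reports to Ozan. Ozan's other direct reports are Tycho — 1 peer.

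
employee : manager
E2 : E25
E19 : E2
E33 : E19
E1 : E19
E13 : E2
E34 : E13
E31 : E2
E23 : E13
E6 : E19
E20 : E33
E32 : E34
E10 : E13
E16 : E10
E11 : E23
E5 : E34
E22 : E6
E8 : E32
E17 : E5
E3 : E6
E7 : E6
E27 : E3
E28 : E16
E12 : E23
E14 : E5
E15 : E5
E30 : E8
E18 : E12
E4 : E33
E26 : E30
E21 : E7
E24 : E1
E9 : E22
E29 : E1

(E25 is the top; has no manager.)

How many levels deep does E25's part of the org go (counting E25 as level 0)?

The longest chain under E25 runs E25 → E2 → E13 → E34 → E32 → E8 → E30 → E26, which is 7 levels below E25.

7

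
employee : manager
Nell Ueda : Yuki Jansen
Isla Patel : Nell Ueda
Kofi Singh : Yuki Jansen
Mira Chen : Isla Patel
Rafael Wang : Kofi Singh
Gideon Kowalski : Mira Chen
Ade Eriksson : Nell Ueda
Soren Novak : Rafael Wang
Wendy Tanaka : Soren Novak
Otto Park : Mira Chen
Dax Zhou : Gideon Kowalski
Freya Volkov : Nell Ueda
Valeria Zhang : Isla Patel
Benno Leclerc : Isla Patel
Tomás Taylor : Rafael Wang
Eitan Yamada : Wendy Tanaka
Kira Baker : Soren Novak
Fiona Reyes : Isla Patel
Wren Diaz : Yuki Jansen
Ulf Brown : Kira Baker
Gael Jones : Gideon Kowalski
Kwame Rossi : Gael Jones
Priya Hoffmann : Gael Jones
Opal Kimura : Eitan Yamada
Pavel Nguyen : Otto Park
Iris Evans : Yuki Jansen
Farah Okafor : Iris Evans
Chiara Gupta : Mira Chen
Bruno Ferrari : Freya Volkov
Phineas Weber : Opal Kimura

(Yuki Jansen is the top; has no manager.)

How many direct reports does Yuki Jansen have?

Yuki Jansen directly manages Nell Ueda, Kofi Singh, Wren Diaz, Iris Evans. That is 4 direct reports.

4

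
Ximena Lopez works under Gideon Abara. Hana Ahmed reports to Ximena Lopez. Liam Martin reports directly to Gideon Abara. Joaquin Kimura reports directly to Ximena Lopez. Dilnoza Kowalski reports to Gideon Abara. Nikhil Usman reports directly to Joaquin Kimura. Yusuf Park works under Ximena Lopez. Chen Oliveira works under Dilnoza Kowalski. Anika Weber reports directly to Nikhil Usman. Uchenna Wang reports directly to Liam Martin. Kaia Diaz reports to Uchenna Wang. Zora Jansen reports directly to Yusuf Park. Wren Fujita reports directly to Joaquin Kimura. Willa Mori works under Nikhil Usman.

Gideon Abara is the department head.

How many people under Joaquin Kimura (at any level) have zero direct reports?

3

The people in Joaquin Kimura's organization with no one reporting to them are Wren Fujita, Willa Mori, Anika Weber. That is 3.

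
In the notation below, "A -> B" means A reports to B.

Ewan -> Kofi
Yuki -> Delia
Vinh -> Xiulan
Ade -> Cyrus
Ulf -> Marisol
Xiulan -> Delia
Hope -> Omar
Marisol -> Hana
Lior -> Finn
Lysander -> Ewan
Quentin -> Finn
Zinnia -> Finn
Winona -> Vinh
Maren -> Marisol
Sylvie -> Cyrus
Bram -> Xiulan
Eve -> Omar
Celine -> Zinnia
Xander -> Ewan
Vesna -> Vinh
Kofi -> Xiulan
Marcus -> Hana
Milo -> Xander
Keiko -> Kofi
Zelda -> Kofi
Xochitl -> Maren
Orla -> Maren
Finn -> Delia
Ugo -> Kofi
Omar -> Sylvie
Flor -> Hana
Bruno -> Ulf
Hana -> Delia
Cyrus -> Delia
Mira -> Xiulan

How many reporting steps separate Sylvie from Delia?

2

Chain from Sylvie up to Delia: Sylvie → Cyrus → Delia. That is 2 steps up, so Sylvie is 2 levels below Delia.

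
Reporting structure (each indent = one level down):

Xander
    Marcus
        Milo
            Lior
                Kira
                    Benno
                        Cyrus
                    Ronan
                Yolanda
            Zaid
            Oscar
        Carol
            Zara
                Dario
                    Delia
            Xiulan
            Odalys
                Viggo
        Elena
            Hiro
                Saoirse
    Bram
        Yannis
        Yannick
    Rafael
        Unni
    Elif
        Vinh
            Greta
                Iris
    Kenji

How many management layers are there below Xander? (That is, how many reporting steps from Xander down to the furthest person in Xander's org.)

6

The longest chain under Xander runs Xander → Marcus → Milo → Lior → Kira → Benno → Cyrus, which is 6 levels below Xander.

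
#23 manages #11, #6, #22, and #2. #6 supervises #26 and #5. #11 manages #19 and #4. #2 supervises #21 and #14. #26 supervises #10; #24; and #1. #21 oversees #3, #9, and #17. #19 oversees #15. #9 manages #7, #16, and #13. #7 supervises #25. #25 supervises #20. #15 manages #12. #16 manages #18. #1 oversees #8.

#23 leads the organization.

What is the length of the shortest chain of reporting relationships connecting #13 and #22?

#13 is 4 levels below #23, and #22 is 1 level below #23 (their lowest common manager). The shortest path runs up from #13 to #23 and back down to #22: 4 + 1 = 5 links.

5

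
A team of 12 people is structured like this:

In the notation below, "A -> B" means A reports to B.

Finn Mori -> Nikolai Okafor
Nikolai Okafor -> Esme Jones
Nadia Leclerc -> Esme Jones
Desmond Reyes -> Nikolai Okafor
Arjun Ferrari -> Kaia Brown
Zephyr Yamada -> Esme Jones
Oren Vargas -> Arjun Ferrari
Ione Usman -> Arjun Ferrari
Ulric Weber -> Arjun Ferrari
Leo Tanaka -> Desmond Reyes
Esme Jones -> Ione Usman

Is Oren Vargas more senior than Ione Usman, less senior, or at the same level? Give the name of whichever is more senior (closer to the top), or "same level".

Both Oren Vargas and Ione Usman are 2 levels below Kaia Brown.

same level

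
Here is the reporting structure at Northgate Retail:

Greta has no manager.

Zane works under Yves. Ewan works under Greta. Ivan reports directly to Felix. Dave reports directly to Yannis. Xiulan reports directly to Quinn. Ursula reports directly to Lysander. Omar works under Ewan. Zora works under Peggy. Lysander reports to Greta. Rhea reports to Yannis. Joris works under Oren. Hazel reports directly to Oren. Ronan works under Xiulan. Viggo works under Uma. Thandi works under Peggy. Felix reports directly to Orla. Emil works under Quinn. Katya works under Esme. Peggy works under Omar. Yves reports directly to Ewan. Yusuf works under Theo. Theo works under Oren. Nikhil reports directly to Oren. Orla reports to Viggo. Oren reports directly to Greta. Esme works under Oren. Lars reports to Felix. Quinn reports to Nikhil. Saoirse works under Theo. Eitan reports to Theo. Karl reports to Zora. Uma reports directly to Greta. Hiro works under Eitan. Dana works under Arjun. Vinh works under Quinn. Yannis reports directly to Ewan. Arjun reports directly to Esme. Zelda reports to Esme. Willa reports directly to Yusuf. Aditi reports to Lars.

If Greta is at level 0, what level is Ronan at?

5

Chain from Ronan up to Greta: Ronan → Xiulan → Quinn → Nikhil → Oren → Greta. That is 5 steps up, so Ronan is 5 levels below Greta.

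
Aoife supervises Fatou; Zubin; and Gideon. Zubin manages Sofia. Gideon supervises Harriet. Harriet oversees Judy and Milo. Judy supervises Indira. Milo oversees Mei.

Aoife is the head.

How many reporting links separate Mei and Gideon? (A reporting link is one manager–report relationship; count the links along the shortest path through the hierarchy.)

3

Mei is in Gideon's organization: the chain from Mei up to Gideon is Mei → Milo → Harriet → Gideon, which is 3 links.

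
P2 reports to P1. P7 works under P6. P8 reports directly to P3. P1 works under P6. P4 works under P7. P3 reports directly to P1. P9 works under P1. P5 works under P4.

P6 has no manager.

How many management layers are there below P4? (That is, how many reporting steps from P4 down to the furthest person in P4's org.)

The longest chain under P4 runs P4 → P5, which is 1 level below P4.

1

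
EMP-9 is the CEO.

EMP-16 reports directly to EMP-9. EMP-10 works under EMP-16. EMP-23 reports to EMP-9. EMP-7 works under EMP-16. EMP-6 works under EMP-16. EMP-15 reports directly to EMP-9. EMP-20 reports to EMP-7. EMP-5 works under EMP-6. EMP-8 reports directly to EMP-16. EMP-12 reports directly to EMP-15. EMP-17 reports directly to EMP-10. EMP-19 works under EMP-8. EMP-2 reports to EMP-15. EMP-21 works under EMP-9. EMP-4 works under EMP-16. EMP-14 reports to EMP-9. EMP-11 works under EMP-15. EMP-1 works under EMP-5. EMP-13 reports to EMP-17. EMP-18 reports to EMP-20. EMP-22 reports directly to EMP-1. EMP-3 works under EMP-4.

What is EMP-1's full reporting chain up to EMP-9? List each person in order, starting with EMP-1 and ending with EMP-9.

EMP-1 reports to EMP-5. EMP-5 reports to EMP-6. EMP-6 reports to EMP-16. EMP-16 reports to EMP-9. EMP-9 is at the top.

EMP-1 -> EMP-5 -> EMP-6 -> EMP-16 -> EMP-9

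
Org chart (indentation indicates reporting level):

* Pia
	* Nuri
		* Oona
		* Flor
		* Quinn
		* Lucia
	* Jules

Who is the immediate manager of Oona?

Nuri

Oona reports directly to Nuri.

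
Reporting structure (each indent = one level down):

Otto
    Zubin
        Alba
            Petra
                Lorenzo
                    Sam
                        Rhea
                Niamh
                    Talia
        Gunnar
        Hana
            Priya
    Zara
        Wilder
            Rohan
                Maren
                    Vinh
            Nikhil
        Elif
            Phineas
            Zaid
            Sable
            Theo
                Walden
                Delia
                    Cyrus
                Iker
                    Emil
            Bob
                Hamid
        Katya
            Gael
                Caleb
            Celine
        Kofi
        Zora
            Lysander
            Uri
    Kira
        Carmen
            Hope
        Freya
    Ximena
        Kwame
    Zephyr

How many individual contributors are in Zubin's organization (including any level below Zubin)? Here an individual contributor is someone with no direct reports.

The people in Zubin's organization with no one reporting to them are Priya, Gunnar, Talia, Rhea. That is 4.

4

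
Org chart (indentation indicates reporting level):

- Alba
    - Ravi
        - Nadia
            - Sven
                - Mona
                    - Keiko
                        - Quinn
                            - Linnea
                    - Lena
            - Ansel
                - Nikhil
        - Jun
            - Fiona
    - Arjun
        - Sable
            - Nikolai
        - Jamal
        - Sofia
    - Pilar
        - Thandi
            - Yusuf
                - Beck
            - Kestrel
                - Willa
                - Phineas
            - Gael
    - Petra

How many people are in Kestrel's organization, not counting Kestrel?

2

Kestrel directly manages Willa, Phineas. Willa has no reports. Phineas has no reports. So Kestrel's organization is 2 direct reports plus everyone under them: 1 + 1 = 2.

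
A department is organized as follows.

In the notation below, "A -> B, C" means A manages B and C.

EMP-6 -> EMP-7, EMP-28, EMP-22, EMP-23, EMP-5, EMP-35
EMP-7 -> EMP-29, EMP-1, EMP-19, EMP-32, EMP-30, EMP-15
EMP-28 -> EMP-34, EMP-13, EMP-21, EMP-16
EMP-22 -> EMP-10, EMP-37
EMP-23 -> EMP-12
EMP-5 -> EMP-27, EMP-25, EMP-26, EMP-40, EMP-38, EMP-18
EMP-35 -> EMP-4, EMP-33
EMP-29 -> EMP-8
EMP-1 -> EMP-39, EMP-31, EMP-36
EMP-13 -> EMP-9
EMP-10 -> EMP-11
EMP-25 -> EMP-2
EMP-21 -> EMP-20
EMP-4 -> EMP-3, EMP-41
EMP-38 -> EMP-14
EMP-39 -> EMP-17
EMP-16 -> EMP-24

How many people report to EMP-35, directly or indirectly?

4

EMP-35 directly manages EMP-4, EMP-33. Under EMP-4: EMP-41, EMP-3 (2). EMP-33 has no reports. So EMP-35's organization is 2 direct reports plus everyone under them: 3 + 1 = 4.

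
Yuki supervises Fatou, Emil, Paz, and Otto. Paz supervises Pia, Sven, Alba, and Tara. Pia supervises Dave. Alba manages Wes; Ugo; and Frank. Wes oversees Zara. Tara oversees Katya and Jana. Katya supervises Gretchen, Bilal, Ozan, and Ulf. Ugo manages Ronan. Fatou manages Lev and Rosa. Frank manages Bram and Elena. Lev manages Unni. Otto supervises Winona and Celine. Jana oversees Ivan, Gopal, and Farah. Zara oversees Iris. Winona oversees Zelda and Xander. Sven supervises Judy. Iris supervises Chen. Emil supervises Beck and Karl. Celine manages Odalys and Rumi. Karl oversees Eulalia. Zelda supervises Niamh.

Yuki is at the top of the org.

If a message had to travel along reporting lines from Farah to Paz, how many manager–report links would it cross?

3

Farah is in Paz's organization: the chain from Farah up to Paz is Farah → Jana → Tara → Paz, which is 3 links.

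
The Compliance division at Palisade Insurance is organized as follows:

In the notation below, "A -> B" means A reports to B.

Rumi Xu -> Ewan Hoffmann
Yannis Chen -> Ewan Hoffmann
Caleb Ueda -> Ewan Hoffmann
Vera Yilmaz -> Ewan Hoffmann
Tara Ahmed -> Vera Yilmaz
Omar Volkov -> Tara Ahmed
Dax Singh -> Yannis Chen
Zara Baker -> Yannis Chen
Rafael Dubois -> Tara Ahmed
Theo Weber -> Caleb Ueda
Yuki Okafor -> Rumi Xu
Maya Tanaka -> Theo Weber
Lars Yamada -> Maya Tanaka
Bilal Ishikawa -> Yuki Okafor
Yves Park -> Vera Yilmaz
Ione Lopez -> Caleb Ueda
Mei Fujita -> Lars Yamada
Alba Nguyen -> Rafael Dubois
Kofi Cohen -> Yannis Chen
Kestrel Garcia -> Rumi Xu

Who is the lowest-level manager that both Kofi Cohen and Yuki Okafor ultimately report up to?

Ewan Hoffmann

Kofi Cohen's chain of managers is Yannis Chen, Ewan Hoffmann. Yuki Okafor's chain of managers is Rumi Xu, Ewan Hoffmann. The first manager that appears in both chains is Ewan Hoffmann.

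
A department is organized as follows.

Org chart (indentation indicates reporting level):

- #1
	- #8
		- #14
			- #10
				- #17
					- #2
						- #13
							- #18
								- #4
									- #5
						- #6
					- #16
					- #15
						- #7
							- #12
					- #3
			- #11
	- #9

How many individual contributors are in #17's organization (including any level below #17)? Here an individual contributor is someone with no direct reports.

5

The people in #17's organization with no one reporting to them are #3, #12, #16, #6, #5. That is 5.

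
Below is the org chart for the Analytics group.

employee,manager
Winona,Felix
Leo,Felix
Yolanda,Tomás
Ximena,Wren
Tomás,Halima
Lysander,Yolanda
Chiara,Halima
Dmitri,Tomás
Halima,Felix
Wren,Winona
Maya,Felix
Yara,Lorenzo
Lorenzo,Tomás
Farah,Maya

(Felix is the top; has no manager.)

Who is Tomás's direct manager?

Tomás reports directly to Halima.

Halima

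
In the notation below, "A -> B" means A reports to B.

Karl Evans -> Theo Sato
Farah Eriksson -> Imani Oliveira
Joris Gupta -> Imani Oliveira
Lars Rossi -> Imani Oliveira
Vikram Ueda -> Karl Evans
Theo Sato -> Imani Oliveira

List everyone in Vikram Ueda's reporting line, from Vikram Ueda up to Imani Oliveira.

Vikram Ueda reports to Karl Evans. Karl Evans reports to Theo Sato. Theo Sato reports to Imani Oliveira. Imani Oliveira is at the top.

Vikram Ueda -> Karl Evans -> Theo Sato -> Imani Oliveira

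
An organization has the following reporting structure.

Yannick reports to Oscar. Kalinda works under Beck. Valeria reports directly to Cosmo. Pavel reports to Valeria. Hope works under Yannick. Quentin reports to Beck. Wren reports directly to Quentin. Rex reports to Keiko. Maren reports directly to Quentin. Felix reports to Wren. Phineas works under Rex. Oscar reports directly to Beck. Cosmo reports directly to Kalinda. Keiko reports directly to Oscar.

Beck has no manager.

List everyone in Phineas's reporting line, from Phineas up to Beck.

Phineas reports to Rex. Rex reports to Keiko. Keiko reports to Oscar. Oscar reports to Beck. Beck is at the top.

Phineas -> Rex -> Keiko -> Oscar -> Beck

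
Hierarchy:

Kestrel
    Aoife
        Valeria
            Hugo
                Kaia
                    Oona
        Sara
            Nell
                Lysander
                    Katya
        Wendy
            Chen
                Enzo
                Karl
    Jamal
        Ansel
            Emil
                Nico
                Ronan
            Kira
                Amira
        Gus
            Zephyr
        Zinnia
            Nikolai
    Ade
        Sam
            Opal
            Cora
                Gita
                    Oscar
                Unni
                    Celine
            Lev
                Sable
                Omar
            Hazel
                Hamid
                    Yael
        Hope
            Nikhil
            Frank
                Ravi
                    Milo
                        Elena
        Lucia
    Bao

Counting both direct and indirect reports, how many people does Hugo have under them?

Hugo directly manages Kaia. Under Kaia: Oona (1). That's 2 in total.

2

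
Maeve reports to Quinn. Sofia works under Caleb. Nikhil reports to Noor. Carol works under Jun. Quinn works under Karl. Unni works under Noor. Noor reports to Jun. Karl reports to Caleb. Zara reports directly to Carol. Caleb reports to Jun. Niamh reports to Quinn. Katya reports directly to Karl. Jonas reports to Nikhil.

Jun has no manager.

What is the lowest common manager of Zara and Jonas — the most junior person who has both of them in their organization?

Zara's chain of managers is Carol, Jun. Jonas's chain of managers is Nikhil, Noor, Jun. The first manager that appears in both chains is Jun.

Jun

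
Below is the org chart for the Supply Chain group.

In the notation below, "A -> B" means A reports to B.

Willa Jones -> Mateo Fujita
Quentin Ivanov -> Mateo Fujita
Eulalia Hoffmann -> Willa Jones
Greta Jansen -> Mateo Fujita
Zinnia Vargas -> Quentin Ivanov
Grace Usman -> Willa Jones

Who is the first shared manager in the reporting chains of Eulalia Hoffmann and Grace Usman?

Willa Jones

Eulalia Hoffmann's chain of managers is Willa Jones, Mateo Fujita. Grace Usman's chain of managers is Willa Jones, Mateo Fujita. The first manager that appears in both chains is Willa Jones.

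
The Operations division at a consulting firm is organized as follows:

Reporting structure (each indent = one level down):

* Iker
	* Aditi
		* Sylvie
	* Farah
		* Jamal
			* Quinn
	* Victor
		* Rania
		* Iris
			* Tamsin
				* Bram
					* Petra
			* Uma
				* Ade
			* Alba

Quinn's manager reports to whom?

Farah

Quinn reports to Jamal, and Jamal reports to Farah. So Quinn's skip-level manager is Farah.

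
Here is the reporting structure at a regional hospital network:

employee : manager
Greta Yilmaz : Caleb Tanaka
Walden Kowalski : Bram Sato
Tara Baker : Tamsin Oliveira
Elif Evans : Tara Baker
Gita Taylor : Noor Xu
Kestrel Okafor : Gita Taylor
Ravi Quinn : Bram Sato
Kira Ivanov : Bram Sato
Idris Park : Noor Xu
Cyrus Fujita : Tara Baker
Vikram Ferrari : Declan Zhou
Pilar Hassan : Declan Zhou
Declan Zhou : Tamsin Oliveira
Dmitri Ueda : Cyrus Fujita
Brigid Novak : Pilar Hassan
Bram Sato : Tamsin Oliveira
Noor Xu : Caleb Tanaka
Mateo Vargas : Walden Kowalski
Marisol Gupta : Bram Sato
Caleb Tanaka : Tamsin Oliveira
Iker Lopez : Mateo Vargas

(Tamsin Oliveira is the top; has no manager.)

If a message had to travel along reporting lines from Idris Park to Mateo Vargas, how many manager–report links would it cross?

Idris Park is 3 levels below Tamsin Oliveira, and Mateo Vargas is 3 levels below Tamsin Oliveira (their lowest common manager). The shortest path runs up from Idris Park to Tamsin Oliveira and back down to Mateo Vargas: 3 + 3 = 6 links.

6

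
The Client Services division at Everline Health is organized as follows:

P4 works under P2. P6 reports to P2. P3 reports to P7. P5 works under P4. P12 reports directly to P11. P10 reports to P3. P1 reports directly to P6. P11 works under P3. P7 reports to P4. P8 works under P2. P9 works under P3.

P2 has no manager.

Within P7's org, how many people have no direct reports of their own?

3

The people in P7's organization with no one reporting to them are P12, P9, P10. That is 3.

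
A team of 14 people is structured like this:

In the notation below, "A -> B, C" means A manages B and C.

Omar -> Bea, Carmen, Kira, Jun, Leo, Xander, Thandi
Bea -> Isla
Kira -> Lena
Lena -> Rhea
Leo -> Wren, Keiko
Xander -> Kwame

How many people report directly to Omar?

Omar directly manages Bea, Carmen, Kira, Jun, Leo, Xander, Thandi. That is 7 direct reports.

7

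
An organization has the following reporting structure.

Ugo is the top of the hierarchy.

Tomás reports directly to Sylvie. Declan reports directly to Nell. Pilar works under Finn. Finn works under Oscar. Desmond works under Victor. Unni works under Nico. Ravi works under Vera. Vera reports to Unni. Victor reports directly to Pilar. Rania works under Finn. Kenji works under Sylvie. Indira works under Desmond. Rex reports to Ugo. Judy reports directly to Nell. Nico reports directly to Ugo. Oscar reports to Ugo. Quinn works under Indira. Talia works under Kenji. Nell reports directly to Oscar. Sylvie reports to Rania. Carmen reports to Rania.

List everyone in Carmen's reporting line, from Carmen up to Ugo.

Carmen -> Rania -> Finn -> Oscar -> Ugo

Carmen reports to Rania. Rania reports to Finn. Finn reports to Oscar. Oscar reports to Ugo. Ugo is at the top.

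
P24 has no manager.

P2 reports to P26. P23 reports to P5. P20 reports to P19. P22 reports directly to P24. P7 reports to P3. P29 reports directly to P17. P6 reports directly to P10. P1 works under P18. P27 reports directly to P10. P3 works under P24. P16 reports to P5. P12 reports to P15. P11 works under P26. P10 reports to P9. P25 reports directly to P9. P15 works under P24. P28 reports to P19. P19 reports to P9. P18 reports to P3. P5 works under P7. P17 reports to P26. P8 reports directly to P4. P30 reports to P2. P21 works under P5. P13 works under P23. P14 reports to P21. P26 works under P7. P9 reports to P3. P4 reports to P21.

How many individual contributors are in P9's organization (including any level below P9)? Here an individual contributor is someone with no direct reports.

The people in P9's organization with no one reporting to them are P25, P20, P28, P27, P6. That is 5.

5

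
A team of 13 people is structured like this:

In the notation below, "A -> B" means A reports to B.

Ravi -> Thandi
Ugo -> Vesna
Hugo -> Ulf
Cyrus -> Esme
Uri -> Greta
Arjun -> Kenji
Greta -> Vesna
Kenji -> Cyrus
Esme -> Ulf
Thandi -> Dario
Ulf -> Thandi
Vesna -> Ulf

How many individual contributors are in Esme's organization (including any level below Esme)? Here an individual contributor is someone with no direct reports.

1

The only person in Esme's organization with no one reporting to them is Arjun. That is 1.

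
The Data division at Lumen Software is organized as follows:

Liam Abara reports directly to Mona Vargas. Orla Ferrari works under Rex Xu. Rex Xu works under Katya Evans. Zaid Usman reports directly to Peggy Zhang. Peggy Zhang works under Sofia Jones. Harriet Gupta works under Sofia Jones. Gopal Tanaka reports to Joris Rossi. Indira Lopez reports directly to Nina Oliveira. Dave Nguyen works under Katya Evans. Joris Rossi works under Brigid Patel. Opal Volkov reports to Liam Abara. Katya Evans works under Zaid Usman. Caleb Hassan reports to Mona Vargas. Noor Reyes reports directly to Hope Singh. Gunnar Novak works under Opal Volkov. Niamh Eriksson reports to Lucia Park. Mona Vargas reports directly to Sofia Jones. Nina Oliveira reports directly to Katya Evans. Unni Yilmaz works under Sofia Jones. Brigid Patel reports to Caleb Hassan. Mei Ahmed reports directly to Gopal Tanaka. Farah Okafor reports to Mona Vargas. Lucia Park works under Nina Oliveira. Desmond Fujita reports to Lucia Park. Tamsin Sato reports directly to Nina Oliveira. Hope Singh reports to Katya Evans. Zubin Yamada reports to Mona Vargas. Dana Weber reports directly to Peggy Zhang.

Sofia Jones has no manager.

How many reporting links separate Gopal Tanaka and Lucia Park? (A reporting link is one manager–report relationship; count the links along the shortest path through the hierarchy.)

10

Gopal Tanaka is 5 levels below Sofia Jones, and Lucia Park is 5 levels below Sofia Jones (their lowest common manager). The shortest path runs up from Gopal Tanaka to Sofia Jones and back down to Lucia Park: 5 + 5 = 10 links.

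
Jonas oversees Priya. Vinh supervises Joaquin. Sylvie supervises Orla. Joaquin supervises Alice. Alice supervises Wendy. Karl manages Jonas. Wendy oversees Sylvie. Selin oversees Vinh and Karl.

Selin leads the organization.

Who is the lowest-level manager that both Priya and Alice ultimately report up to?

Selin

Priya's chain of managers is Jonas, Karl, Selin. Alice's chain of managers is Joaquin, Vinh, Selin. The first manager that appears in both chains is Selin.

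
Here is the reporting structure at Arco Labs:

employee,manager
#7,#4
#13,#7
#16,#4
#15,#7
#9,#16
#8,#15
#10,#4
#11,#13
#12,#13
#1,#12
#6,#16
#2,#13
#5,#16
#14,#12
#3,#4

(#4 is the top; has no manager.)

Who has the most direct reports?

Direct-report counts: #4 has 4; #16 has 3; #7 has 2; #15 has 1; #13 has 3; #12 has 2. The largest is 4, held by #4.

#4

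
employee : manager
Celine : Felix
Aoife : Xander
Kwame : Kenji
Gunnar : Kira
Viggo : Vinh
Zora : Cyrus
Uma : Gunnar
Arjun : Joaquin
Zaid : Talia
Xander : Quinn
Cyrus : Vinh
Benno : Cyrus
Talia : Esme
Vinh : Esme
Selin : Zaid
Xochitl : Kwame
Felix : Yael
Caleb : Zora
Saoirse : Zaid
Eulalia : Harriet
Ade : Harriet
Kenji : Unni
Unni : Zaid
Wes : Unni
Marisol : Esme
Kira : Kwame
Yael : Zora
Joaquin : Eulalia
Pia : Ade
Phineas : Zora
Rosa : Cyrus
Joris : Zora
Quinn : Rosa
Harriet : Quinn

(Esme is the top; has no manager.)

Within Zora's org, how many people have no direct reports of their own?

The people in Zora's organization with no one reporting to them are Joris, Celine, Caleb, Phineas. That is 4.

4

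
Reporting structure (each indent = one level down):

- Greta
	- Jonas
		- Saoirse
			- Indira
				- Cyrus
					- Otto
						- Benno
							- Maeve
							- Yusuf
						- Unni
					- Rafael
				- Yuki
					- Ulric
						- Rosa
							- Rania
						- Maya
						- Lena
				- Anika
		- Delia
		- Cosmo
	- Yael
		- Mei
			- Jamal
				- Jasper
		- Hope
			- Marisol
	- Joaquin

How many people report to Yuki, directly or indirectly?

5

Yuki directly manages Ulric. Under Ulric: Lena, Maya, Rosa, Rania (4). That's 5 in total.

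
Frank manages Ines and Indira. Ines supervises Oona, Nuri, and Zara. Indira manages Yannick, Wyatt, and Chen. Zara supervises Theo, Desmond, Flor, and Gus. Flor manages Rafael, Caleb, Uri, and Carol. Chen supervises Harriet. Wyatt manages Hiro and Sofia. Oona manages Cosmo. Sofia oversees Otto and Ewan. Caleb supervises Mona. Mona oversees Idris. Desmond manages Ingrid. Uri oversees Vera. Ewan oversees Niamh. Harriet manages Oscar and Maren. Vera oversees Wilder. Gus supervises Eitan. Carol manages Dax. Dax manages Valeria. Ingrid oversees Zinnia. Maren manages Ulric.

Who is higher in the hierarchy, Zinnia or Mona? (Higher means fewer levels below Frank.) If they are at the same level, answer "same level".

same level

Both Zinnia and Mona are 5 levels below Frank.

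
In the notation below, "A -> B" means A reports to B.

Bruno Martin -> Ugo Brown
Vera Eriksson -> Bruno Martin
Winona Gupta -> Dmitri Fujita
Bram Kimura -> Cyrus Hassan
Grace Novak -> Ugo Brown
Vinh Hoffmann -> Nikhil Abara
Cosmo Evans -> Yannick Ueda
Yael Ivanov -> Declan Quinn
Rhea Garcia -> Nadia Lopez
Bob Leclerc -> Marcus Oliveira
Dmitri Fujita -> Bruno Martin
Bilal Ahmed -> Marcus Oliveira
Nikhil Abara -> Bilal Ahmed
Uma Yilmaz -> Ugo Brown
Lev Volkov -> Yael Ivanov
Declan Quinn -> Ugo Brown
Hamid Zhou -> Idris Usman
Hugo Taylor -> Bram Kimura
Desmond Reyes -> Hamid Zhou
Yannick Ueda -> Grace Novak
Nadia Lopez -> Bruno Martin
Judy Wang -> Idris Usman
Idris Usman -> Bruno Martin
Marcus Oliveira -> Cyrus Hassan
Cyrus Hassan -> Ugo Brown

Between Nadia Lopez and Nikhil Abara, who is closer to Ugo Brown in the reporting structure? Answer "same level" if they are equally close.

Nadia Lopez is 2 levels below Ugo Brown; Nikhil Abara is 4. Nadia Lopez is higher.

Nadia Lopez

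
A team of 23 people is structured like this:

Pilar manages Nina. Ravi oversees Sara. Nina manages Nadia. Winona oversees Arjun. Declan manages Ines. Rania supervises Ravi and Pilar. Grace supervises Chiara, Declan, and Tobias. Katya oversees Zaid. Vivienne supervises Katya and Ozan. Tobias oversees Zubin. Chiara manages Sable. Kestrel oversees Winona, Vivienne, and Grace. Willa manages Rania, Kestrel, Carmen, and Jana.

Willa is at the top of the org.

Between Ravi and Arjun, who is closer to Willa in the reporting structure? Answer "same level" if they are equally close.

Ravi

Ravi is 2 levels below Willa; Arjun is 3. Ravi is higher.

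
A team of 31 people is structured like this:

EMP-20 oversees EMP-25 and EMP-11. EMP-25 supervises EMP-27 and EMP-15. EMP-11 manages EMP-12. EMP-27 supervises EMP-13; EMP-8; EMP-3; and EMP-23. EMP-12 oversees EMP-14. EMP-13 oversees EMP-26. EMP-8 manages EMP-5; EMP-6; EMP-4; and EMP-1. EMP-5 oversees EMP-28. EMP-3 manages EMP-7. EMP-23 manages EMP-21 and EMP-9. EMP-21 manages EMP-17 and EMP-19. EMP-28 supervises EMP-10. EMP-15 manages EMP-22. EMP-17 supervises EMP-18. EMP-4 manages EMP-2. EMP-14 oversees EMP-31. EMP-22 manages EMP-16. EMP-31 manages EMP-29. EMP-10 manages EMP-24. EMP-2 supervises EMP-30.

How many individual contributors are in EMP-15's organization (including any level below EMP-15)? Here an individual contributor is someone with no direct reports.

The only person in EMP-15's organization with no one reporting to them is EMP-16. That is 1.

1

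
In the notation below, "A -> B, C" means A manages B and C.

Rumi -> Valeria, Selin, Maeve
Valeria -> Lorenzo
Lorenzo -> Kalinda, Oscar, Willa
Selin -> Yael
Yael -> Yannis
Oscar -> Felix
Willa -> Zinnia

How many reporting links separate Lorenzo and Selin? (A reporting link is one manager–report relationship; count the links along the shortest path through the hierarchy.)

3

Lorenzo is 2 levels below Rumi, and Selin is 1 level below Rumi (their lowest common manager). The shortest path runs up from Lorenzo to Rumi and back down to Selin: 2 + 1 = 3 links.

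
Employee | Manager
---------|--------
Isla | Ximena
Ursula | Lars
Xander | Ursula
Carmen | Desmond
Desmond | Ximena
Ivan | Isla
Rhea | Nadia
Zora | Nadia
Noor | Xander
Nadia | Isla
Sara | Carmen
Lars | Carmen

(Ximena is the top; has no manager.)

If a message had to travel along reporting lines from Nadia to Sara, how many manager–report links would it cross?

Nadia is 2 levels below Ximena, and Sara is 3 levels below Ximena (their lowest common manager). The shortest path runs up from Nadia to Ximena and back down to Sara: 2 + 3 = 5 links.

5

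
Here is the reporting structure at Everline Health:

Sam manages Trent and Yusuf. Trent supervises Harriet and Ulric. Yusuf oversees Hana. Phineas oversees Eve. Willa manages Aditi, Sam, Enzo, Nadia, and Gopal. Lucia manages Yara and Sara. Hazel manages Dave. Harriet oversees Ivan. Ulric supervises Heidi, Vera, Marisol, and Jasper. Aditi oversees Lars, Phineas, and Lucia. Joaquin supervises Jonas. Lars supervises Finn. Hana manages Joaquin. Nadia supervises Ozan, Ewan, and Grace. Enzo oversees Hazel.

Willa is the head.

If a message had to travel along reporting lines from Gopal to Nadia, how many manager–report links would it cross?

2

Gopal is 1 level below Willa, and Nadia is 1 level below Willa (their lowest common manager). The shortest path runs up from Gopal to Willa and back down to Nadia: 1 + 1 = 2 links.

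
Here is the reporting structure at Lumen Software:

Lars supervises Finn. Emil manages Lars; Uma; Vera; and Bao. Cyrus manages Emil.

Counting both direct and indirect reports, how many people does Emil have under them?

Emil directly manages Lars, Uma, Vera, Bao. Under Lars: Finn (1). Uma has no reports. Vera has no reports. Bao has no reports. So Emil's organization is 4 direct reports plus everyone under them: 2 + 1 + 1 + 1 = 5.

5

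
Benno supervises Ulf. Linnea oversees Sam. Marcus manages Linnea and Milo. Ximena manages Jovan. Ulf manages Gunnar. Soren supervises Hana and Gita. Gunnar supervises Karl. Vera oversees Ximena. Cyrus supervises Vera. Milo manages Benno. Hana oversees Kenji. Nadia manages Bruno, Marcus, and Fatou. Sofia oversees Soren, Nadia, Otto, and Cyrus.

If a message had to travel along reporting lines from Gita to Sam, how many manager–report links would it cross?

6

Gita is 2 levels below Sofia, and Sam is 4 levels below Sofia (their lowest common manager). The shortest path runs up from Gita to Sofia and back down to Sam: 2 + 4 = 6 links.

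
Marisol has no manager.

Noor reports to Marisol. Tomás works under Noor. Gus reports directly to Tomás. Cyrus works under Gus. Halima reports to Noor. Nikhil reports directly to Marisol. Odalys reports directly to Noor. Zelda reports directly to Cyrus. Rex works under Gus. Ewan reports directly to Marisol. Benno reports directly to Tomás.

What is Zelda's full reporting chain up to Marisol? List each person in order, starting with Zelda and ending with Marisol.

Zelda -> Cyrus -> Gus -> Tomás -> Noor -> Marisol

Zelda reports to Cyrus. Cyrus reports to Gus. Gus reports to Tomás. Tomás reports to Noor. Noor reports to Marisol. Marisol is at the top.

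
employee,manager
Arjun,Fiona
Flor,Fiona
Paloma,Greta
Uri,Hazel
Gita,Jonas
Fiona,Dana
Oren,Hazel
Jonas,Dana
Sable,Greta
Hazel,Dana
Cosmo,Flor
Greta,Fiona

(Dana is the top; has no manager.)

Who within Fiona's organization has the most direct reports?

Direct-report counts within Fiona's organization: Fiona has 3; Flor has 1; Greta has 2. The largest is 3, held by Fiona.

Fiona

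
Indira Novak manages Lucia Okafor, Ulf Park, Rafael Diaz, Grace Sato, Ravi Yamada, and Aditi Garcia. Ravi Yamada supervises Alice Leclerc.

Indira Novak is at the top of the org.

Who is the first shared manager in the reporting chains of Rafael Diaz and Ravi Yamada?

Indira Novak

Rafael Diaz's chain of managers is Indira Novak. Ravi Yamada's chain of managers is Indira Novak. The first manager that appears in both chains is Indira Novak.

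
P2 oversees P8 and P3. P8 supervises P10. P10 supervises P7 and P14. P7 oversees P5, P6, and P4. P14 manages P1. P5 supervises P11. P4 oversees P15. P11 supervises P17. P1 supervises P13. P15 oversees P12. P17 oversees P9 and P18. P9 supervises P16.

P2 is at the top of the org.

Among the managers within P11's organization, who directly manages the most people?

Direct-report counts within P11's organization: P11 has 1; P17 has 2; P9 has 1. The largest is 2, held by P17.

P17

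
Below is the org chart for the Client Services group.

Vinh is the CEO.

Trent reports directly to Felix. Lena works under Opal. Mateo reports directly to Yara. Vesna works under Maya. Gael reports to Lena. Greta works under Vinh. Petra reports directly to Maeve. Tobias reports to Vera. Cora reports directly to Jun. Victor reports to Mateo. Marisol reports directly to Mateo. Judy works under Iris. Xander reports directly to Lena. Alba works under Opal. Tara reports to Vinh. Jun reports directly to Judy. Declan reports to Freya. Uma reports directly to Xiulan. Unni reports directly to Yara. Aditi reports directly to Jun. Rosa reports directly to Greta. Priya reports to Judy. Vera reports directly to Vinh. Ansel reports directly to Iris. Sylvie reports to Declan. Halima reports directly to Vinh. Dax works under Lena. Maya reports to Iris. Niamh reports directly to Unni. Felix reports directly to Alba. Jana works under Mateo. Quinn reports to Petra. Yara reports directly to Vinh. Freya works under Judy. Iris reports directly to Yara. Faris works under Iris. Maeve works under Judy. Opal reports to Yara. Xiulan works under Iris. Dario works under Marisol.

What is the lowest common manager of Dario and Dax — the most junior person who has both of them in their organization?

Dario's chain of managers is Marisol, Mateo, Yara, Vinh. Dax's chain of managers is Lena, Opal, Yara, Vinh. The first manager that appears in both chains is Yara.

Yara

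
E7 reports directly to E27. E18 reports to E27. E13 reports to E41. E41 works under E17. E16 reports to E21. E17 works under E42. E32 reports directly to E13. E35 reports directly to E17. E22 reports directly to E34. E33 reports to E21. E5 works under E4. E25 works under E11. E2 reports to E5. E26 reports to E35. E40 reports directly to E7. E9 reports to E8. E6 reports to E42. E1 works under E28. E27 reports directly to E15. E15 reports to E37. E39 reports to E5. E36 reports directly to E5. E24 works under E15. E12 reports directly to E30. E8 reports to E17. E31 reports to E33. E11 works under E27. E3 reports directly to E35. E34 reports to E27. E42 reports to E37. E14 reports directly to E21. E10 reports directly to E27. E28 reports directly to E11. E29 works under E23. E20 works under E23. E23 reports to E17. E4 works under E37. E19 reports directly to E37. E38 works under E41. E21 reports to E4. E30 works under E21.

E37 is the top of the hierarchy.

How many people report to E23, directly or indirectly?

E23 directly manages E20, E29. E20 has no reports. E29 has no reports. So E23's organization is 2 direct reports plus everyone under them: 1 + 1 = 2.

2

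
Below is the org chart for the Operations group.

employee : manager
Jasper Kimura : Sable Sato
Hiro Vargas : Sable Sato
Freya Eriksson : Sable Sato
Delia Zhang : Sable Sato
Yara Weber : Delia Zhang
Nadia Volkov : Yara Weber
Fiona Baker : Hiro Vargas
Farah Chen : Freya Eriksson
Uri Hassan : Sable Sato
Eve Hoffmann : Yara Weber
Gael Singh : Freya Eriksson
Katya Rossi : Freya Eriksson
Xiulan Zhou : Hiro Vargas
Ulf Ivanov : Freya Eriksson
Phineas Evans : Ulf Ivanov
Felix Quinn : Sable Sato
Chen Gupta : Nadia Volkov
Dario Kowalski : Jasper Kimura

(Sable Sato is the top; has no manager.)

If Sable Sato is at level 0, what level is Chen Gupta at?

Chain from Chen Gupta up to Sable Sato: Chen Gupta → Nadia Volkov → Yara Weber → Delia Zhang → Sable Sato. That is 4 steps up, so Chen Gupta is 4 levels below Sable Sato.

4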